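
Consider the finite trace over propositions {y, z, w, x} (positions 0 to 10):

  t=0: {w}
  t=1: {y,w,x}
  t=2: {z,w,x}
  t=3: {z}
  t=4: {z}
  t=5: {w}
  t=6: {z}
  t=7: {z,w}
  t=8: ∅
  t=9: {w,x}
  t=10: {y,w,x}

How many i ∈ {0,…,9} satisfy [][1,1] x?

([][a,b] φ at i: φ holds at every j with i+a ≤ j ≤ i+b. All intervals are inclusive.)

4

Evaluate at each i in [0,9]:
  i=0: ✓ (all of [1,1])
  i=1: ✓ (all of [2,2])
  i=2: ✗ (fails at j=3)
  i=3: ✗ (fails at j=4)
  i=4: ✗ (fails at j=5)
  i=5: ✗ (fails at j=6)
  i=6: ✗ (fails at j=7)
  i=7: ✗ (fails at j=8)
  i=8: ✓ (all of [9,9])
  i=9: ✓ (all of [10,10])
Positions where it holds: {0, 1, 8, 9} → 4.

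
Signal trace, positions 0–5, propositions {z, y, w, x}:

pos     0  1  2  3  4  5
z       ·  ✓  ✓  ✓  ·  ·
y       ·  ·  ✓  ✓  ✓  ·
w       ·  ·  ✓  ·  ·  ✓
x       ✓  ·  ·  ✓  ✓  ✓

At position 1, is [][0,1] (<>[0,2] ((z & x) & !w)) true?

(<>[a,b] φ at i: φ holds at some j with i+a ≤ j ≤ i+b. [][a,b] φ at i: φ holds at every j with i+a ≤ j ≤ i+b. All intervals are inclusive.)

Check <>[0,2] ((z & x) & !w) at every j in [1,2]:
  j=1: holds (witness at 3)
  j=2: holds (witness at 3)
All positions satisfy it → formula holds.

Holds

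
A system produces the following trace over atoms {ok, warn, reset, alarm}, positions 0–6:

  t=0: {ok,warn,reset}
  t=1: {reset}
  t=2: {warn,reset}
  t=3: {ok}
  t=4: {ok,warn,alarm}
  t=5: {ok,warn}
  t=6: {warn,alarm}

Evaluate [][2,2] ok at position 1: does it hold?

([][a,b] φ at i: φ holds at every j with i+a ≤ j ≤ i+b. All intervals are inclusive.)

Check ok at every j in [3,3]:
  j=3: true
All positions satisfy it → formula holds.

Holds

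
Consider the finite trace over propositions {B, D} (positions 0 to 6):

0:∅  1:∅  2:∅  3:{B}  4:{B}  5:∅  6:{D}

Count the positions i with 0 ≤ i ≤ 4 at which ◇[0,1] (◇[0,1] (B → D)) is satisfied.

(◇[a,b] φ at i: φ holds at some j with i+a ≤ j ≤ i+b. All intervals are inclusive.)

5

Evaluate at each i in [0,4]:
  i=0: ✓ (witness j=0)
  i=1: ✓ (witness j=1)
  i=2: ✓ (witness j=2)
  i=3: ✓ (witness j=4)
  i=4: ✓ (witness j=4)
Positions where it holds: {0, 1, 2, 3, 4} → 5.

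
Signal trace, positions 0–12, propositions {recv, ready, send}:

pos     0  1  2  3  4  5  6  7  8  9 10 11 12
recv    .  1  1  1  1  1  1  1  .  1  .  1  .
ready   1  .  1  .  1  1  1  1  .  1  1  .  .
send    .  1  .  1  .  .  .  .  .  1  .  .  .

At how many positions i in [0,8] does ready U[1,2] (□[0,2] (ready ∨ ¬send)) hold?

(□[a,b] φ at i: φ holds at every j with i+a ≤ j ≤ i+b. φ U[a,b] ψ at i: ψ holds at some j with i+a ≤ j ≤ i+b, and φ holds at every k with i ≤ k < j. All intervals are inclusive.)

4

Evaluate at each i in [0,8]:
  i=0: ✗ (no rhs in [1,2])
  i=1: ✗ (no rhs in [2,3])
  i=2: ✗ (lhs fails at k=3 before rhs at j=4)
  i=3: ✗ (lhs fails at k=3 before rhs at j=4)
  i=4: ✓ (rhs at j=5; lhs holds on [4,4])
  i=5: ✓ (rhs at j=6; lhs holds on [5,5])
  i=6: ✓ (rhs at j=7; lhs holds on [6,6])
  i=7: ✓ (rhs at j=8; lhs holds on [7,7])
  i=8: ✗ (lhs fails at k=8 before rhs at j=9)
Positions where it holds: {4, 5, 6, 7} → 4.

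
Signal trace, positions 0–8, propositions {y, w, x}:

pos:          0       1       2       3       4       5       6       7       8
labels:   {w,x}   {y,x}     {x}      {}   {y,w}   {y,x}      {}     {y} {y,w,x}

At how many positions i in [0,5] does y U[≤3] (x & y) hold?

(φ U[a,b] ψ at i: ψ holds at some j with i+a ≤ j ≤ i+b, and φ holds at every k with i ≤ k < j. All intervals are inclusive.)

Evaluate at each i in [0,5]:
  i=0: ✗ (lhs fails at k=0 before rhs at j=1)
  i=1: ✓ (rhs at j=1)
  i=2: ✗ (lhs fails at k=2 before rhs at j=5)
  i=3: ✗ (lhs fails at k=3 before rhs at j=5)
  i=4: ✓ (rhs at j=5; lhs holds on [4,4])
  i=5: ✓ (rhs at j=5)
Positions where it holds: {1, 4, 5} → 3.

3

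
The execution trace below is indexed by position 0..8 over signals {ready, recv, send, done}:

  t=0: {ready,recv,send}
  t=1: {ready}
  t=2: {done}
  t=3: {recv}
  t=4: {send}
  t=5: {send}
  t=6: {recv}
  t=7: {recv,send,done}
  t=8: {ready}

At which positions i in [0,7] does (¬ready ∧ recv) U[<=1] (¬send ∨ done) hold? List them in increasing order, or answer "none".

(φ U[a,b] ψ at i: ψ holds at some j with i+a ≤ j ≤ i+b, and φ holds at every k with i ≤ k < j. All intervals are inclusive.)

1, 2, 3, 6, 7

Evaluate at each i in [0,7]:
  i=0: ✗ (lhs fails at k=0 before rhs at j=1)
  i=1: ✓ (rhs at j=1)
  i=2: ✓ (rhs at j=2)
  i=3: ✓ (rhs at j=3)
  i=4: ✗ (no rhs in [4,5])
  i=5: ✗ (lhs fails at k=5 before rhs at j=6)
  i=6: ✓ (rhs at j=6)
  i=7: ✓ (rhs at j=7)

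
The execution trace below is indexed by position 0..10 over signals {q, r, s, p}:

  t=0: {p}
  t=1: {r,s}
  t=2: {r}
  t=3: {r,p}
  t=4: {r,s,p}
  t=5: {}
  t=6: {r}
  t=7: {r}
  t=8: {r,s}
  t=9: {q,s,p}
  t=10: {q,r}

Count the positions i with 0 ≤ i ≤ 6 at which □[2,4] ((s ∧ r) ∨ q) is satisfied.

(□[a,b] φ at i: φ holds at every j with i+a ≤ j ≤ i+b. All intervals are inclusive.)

1

Evaluate at each i in [0,6]:
  i=0: ✗ (fails at j=2)
  i=1: ✗ (fails at j=3)
  i=2: ✗ (fails at j=5)
  i=3: ✗ (fails at j=5)
  i=4: ✗ (fails at j=6)
  i=5: ✗ (fails at j=7)
  i=6: ✓ (all of [8,10])
Positions where it holds: {6} → 1.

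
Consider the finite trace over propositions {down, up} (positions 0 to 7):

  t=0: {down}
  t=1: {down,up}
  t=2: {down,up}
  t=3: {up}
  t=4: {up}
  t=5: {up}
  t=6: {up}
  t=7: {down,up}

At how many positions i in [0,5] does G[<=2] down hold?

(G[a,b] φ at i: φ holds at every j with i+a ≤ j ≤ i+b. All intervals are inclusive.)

Evaluate at each i in [0,5]:
  i=0: ✓ (all of [0,2])
  i=1: ✗ (fails at j=3)
  i=2: ✗ (fails at j=3)
  i=3: ✗ (fails at j=3)
  i=4: ✗ (fails at j=4)
  i=5: ✗ (fails at j=5)
Positions where it holds: {0} → 1.

1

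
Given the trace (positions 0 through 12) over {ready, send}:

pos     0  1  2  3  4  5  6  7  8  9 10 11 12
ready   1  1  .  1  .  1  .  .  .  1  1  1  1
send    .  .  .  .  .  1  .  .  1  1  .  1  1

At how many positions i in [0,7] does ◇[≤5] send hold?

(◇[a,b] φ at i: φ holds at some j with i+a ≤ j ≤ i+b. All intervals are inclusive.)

8

Evaluate at each i in [0,7]:
  i=0: ✓ (witness j=5)
  i=1: ✓ (witness j=5)
  i=2: ✓ (witness j=5)
  i=3: ✓ (witness j=5)
  i=4: ✓ (witness j=5)
  i=5: ✓ (witness j=5)
  i=6: ✓ (witness j=8)
  i=7: ✓ (witness j=8)
Positions where it holds: {0, 1, 2, 3, 4, 5, 6, 7} → 8.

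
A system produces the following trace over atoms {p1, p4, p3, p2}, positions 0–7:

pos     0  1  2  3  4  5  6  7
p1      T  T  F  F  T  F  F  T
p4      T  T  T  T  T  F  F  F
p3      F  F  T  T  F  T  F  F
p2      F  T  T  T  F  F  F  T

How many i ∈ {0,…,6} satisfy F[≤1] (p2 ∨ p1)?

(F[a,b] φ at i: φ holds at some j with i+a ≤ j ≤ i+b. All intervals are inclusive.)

6

Evaluate at each i in [0,6]:
  i=0: ✓ (witness j=0)
  i=1: ✓ (witness j=1)
  i=2: ✓ (witness j=2)
  i=3: ✓ (witness j=3)
  i=4: ✓ (witness j=4)
  i=5: ✗ (none in [5,6])
  i=6: ✓ (witness j=7)
Positions where it holds: {0, 1, 2, 3, 4, 6} → 6.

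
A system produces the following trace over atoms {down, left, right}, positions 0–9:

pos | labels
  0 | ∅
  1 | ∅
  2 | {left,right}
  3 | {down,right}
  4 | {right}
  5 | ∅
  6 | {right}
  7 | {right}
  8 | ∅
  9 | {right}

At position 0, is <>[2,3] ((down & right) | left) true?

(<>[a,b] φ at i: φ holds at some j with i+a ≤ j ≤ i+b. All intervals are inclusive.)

Check ((down & right) | left) at each j in [2,3]:
  j=2: true
  j=3: true
Found at j=2 → formula holds.

Holds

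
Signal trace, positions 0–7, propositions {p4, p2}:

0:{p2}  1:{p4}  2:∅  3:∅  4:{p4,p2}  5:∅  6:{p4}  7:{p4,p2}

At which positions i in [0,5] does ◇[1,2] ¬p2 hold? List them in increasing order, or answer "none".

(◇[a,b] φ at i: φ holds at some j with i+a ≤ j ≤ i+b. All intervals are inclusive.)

Evaluate at each i in [0,5]:
  i=0: ✓ (witness j=1)
  i=1: ✓ (witness j=2)
  i=2: ✓ (witness j=3)
  i=3: ✓ (witness j=5)
  i=4: ✓ (witness j=5)
  i=5: ✓ (witness j=6)

0, 1, 2, 3, 4, 5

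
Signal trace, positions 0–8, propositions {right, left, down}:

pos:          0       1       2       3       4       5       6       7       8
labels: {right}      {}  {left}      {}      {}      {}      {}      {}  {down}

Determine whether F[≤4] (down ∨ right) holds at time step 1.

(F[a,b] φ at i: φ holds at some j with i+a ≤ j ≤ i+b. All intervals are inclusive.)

Check (down ∨ right) at each j in [1,5]:
  j=1: false
  j=2: false
  j=3: false
  j=4: false
  j=5: false
No position in the window satisfies it → formula fails.

False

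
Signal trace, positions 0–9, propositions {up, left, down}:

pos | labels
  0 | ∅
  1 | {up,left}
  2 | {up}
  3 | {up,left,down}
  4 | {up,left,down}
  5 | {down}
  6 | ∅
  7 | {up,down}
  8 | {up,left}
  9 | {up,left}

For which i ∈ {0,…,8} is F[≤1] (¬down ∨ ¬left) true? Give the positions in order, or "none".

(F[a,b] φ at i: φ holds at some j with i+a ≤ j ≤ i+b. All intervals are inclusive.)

0, 1, 2, 4, 5, 6, 7, 8

Evaluate at each i in [0,8]:
  i=0: ✓ (witness j=0)
  i=1: ✓ (witness j=1)
  i=2: ✓ (witness j=2)
  i=3: ✗ (none in [3,4])
  i=4: ✓ (witness j=5)
  i=5: ✓ (witness j=5)
  i=6: ✓ (witness j=6)
  i=7: ✓ (witness j=7)
  i=8: ✓ (witness j=8)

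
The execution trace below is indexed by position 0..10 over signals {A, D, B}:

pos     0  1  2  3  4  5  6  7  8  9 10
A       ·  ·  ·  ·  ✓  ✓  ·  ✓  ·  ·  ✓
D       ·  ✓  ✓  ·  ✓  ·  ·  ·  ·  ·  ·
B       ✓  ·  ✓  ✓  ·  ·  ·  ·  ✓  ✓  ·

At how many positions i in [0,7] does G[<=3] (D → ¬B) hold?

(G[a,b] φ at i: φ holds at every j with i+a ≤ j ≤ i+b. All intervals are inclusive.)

5

Evaluate at each i in [0,7]:
  i=0: ✗ (fails at j=2)
  i=1: ✗ (fails at j=2)
  i=2: ✗ (fails at j=2)
  i=3: ✓ (all of [3,6])
  i=4: ✓ (all of [4,7])
  i=5: ✓ (all of [5,8])
  i=6: ✓ (all of [6,9])
  i=7: ✓ (all of [7,10])
Positions where it holds: {3, 4, 5, 6, 7} → 5.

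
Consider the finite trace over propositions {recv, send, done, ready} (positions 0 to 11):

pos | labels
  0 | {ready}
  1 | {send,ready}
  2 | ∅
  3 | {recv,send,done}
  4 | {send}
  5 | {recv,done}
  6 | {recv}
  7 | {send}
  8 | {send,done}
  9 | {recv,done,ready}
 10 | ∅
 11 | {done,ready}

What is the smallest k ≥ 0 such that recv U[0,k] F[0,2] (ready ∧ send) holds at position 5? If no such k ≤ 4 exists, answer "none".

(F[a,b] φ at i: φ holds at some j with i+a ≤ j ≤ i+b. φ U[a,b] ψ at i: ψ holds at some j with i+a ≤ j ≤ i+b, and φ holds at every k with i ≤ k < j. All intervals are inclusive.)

Need earliest j ≥ 5 with F[0,2] (ready ∧ send), and recv at every k in [5,j-1].
  j=5: rhs fails.
  j=6: rhs fails.
  j=7: rhs fails.
  j=8: rhs fails.
  j=9: rhs fails.
No witness within the range → none.

none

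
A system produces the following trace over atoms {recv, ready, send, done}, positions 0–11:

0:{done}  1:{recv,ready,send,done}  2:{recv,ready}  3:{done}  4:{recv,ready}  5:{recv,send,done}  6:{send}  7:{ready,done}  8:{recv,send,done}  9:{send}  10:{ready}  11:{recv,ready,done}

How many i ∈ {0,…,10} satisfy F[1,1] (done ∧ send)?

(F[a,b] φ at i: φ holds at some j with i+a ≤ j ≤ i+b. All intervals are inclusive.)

3

Evaluate at each i in [0,10]:
  i=0: ✓ (witness j=1)
  i=1: ✗ (none in [2,2])
  i=2: ✗ (none in [3,3])
  i=3: ✗ (none in [4,4])
  i=4: ✓ (witness j=5)
  i=5: ✗ (none in [6,6])
  i=6: ✗ (none in [7,7])
  i=7: ✓ (witness j=8)
  i=8: ✗ (none in [9,9])
  i=9: ✗ (none in [10,10])
  i=10: ✗ (none in [11,11])
Positions where it holds: {0, 4, 7} → 3.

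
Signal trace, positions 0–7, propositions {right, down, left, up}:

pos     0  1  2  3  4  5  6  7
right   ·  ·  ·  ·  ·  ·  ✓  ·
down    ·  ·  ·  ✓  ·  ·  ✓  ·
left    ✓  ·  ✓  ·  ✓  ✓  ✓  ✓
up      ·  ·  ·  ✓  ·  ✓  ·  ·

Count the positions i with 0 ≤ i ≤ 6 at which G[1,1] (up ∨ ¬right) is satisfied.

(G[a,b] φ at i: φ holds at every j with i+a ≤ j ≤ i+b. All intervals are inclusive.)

6

Evaluate at each i in [0,6]:
  i=0: ✓ (all of [1,1])
  i=1: ✓ (all of [2,2])
  i=2: ✓ (all of [3,3])
  i=3: ✓ (all of [4,4])
  i=4: ✓ (all of [5,5])
  i=5: ✗ (fails at j=6)
  i=6: ✓ (all of [7,7])
Positions where it holds: {0, 1, 2, 3, 4, 6} → 6.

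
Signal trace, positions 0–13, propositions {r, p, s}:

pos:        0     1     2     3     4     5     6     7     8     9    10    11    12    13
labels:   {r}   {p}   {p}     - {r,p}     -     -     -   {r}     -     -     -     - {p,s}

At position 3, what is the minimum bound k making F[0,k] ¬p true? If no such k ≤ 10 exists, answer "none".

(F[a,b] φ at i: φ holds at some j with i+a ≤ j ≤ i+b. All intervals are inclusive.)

0

Scan j = 3,4,… for ¬p:
  j=3: holds
First hit at j=3, so smallest k = 3-3 = 0.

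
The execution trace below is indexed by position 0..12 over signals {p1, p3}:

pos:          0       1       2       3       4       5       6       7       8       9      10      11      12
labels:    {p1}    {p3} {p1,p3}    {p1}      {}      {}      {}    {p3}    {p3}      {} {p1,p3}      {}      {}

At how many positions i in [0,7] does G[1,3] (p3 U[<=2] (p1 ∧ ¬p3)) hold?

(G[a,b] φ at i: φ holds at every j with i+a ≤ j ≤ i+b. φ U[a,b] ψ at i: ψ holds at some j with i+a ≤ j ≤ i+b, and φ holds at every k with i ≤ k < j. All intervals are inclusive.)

Evaluate at each i in [0,7]:
  i=0: ✓ (all of [1,3])
  i=1: ✗ (fails at j=4)
  i=2: ✗ (fails at j=4)
  i=3: ✗ (fails at j=4)
  i=4: ✗ (fails at j=5)
  i=5: ✗ (fails at j=6)
  i=6: ✗ (fails at j=7)
  i=7: ✗ (fails at j=8)
Positions where it holds: {0} → 1.

1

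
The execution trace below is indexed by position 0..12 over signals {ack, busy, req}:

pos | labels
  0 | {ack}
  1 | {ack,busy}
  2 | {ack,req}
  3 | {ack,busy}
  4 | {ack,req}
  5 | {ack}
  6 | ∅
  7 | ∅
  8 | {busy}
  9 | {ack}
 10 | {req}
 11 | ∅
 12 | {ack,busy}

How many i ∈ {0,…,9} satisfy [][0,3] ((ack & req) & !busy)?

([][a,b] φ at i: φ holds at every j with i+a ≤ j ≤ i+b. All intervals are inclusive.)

Evaluate at each i in [0,9]:
  i=0: ✗ (fails at j=0)
  i=1: ✗ (fails at j=1)
  i=2: ✗ (fails at j=3)
  i=3: ✗ (fails at j=3)
  i=4: ✗ (fails at j=5)
  i=5: ✗ (fails at j=5)
  i=6: ✗ (fails at j=6)
  i=7: ✗ (fails at j=7)
  i=8: ✗ (fails at j=8)
  i=9: ✗ (fails at j=9)
Positions where it holds: {} → 0.

0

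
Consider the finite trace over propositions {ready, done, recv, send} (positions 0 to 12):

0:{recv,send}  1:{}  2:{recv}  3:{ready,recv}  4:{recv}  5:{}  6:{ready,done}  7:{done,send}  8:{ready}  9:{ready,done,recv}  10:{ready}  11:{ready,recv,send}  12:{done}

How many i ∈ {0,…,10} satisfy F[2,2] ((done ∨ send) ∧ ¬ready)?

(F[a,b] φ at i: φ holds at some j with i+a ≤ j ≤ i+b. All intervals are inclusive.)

2

Evaluate at each i in [0,10]:
  i=0: ✗ (none in [2,2])
  i=1: ✗ (none in [3,3])
  i=2: ✗ (none in [4,4])
  i=3: ✗ (none in [5,5])
  i=4: ✗ (none in [6,6])
  i=5: ✓ (witness j=7)
  i=6: ✗ (none in [8,8])
  i=7: ✗ (none in [9,9])
  i=8: ✗ (none in [10,10])
  i=9: ✗ (none in [11,11])
  i=10: ✓ (witness j=12)
Positions where it holds: {5, 10} → 2.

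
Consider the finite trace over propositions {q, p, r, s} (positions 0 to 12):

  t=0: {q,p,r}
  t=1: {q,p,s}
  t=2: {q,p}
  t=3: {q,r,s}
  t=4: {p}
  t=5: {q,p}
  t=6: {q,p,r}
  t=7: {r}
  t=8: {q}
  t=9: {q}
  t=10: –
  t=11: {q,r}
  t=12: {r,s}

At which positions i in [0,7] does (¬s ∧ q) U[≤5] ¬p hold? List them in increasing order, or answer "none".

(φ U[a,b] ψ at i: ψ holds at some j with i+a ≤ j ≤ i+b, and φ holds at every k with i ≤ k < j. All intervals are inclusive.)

2, 3, 5, 6, 7

Evaluate at each i in [0,7]:
  i=0: ✗ (lhs fails at k=1 before rhs at j=3)
  i=1: ✗ (lhs fails at k=1 before rhs at j=3)
  i=2: ✓ (rhs at j=3; lhs holds on [2,2])
  i=3: ✓ (rhs at j=3)
  i=4: ✗ (lhs fails at k=4 before rhs at j=7)
  i=5: ✓ (rhs at j=7; lhs holds on [5,6])
  i=6: ✓ (rhs at j=7; lhs holds on [6,6])
  i=7: ✓ (rhs at j=7)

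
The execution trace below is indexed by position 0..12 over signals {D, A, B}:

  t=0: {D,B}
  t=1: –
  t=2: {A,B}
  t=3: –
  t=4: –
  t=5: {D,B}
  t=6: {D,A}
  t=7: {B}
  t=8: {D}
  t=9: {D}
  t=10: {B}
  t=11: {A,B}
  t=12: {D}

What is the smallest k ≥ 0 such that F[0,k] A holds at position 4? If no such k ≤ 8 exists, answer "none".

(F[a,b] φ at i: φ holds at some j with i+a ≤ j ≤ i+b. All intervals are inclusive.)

2

Scan j = 4,5,… for A:
  j=4: fails
  j=5: fails
  j=6: holds
First hit at j=6, so smallest k = 6-4 = 2.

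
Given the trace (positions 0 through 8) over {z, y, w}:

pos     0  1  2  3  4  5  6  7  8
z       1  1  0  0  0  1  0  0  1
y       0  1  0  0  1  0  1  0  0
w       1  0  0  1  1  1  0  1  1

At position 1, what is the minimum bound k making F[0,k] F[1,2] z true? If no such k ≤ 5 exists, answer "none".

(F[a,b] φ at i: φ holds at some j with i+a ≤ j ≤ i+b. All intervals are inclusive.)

2

Scan j = 1,2,… for F[1,2] z:
  j=1: fails
  j=2: fails
  j=3: holds
First hit at j=3, so smallest k = 3-1 = 2.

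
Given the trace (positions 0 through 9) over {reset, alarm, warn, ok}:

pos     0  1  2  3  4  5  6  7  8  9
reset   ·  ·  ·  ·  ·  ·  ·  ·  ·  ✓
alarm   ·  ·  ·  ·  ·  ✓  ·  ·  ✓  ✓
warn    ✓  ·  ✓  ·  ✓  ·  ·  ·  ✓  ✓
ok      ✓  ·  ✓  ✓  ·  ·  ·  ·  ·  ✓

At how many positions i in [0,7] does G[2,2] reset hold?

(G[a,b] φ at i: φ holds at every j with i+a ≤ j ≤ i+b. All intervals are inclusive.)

Evaluate at each i in [0,7]:
  i=0: ✗ (fails at j=2)
  i=1: ✗ (fails at j=3)
  i=2: ✗ (fails at j=4)
  i=3: ✗ (fails at j=5)
  i=4: ✗ (fails at j=6)
  i=5: ✗ (fails at j=7)
  i=6: ✗ (fails at j=8)
  i=7: ✓ (all of [9,9])
Positions where it holds: {7} → 1.

1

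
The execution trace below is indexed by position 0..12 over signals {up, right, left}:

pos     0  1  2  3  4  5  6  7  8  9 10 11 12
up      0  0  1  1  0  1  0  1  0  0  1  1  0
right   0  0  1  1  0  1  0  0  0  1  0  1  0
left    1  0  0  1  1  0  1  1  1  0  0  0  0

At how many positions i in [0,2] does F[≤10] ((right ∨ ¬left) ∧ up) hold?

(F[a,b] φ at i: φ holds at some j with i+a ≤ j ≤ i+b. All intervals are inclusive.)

Evaluate at each i in [0,2]:
  i=0: ✓ (witness j=2)
  i=1: ✓ (witness j=2)
  i=2: ✓ (witness j=2)
Positions where it holds: {0, 1, 2} → 3.

3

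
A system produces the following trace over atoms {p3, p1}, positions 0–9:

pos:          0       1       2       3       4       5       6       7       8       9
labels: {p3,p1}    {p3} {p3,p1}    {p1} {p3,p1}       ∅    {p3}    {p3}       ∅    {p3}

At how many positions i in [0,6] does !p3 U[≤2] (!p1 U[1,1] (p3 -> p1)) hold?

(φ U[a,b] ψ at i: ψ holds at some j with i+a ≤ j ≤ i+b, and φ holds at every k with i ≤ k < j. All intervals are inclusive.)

1

Evaluate at each i in [0,6]:
  i=0: ✗ (lhs fails at k=0 before rhs at j=1)
  i=1: ✓ (rhs at j=1)
  i=2: ✗ (no rhs in [2,4])
  i=3: ✗ (no rhs in [3,5])
  i=4: ✗ (no rhs in [4,6])
  i=5: ✗ (lhs fails at k=6 before rhs at j=7)
  i=6: ✗ (lhs fails at k=6 before rhs at j=7)
Positions where it holds: {1} → 1.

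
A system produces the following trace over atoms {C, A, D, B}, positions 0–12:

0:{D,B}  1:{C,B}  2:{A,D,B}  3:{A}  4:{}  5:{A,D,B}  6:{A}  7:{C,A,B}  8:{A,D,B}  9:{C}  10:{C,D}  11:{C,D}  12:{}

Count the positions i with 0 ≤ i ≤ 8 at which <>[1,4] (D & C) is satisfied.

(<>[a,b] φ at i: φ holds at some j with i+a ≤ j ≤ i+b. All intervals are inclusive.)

Evaluate at each i in [0,8]:
  i=0: ✗ (none in [1,4])
  i=1: ✗ (none in [2,5])
  i=2: ✗ (none in [3,6])
  i=3: ✗ (none in [4,7])
  i=4: ✗ (none in [5,8])
  i=5: ✗ (none in [6,9])
  i=6: ✓ (witness j=10)
  i=7: ✓ (witness j=10)
  i=8: ✓ (witness j=10)
Positions where it holds: {6, 7, 8} → 3.

3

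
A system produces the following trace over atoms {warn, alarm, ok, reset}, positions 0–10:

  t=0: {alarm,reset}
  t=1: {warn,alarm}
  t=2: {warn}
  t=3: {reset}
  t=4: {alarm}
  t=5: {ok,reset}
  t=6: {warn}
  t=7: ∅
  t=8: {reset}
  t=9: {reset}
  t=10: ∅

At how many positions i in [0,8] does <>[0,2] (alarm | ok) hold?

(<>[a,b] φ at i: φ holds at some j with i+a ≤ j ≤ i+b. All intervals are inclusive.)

6

Evaluate at each i in [0,8]:
  i=0: ✓ (witness j=0)
  i=1: ✓ (witness j=1)
  i=2: ✓ (witness j=4)
  i=3: ✓ (witness j=4)
  i=4: ✓ (witness j=4)
  i=5: ✓ (witness j=5)
  i=6: ✗ (none in [6,8])
  i=7: ✗ (none in [7,9])
  i=8: ✗ (none in [8,10])
Positions where it holds: {0, 1, 2, 3, 4, 5} → 6.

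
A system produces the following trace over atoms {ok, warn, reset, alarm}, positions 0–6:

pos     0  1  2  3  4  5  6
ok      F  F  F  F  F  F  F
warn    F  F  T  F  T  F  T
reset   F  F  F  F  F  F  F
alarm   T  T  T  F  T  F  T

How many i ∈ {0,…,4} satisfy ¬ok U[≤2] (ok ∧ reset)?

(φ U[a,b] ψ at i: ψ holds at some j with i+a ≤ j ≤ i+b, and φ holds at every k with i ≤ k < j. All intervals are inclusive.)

Evaluate at each i in [0,4]:
  i=0: ✗ (no rhs in [0,2])
  i=1: ✗ (no rhs in [1,3])
  i=2: ✗ (no rhs in [2,4])
  i=3: ✗ (no rhs in [3,5])
  i=4: ✗ (no rhs in [4,6])
Positions where it holds: {} → 0.

0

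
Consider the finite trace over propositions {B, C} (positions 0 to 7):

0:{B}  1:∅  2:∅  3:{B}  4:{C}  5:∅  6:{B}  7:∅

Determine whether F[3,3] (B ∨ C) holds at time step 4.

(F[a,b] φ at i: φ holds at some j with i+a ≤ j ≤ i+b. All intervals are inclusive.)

Check (B ∨ C) at each j in [7,7]:
  j=7: false
No position in the window satisfies it → formula fails.

No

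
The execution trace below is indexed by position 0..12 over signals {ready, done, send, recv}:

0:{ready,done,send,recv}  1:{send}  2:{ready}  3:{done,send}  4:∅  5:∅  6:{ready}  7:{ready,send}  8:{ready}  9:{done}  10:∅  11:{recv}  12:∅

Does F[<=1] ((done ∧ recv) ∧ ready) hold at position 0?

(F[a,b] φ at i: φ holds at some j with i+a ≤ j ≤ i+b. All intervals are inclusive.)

Holds

Check ((done ∧ recv) ∧ ready) at each j in [0,1]:
  j=0: true
  j=1: false
Found at j=0 → formula holds.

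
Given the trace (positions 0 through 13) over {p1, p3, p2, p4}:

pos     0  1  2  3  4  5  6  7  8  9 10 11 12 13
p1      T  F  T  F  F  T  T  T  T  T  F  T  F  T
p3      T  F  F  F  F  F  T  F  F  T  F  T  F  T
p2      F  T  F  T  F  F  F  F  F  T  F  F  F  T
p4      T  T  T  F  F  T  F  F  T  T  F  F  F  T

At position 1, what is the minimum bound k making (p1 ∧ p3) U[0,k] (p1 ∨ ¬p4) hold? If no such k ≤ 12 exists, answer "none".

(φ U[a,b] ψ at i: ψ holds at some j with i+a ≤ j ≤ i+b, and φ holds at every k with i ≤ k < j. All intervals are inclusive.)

Need earliest j ≥ 1 with (p1 ∨ ¬p4), and (p1 ∧ p3) at every k in [1,j-1].
  j=1: rhs fails.
  j=2: rhs holds but lhs fails at k=1.
  j=3: rhs holds but lhs fails at k=1.
  j=4: rhs holds but lhs fails at k=1.
  j=5: rhs holds but lhs fails at k=1.
  j=6: rhs holds but lhs fails at k=1.
  j=7: rhs holds but lhs fails at k=1.
  j=8: rhs holds but lhs fails at k=1.
  j=9: rhs holds but lhs fails at k=1.
  j=10: rhs holds but lhs fails at k=1.
  j=11: rhs holds but lhs fails at k=1.
  j=12: rhs holds but lhs fails at k=1.
  j=13: rhs holds but lhs fails at k=1.
No witness within the range → none.

none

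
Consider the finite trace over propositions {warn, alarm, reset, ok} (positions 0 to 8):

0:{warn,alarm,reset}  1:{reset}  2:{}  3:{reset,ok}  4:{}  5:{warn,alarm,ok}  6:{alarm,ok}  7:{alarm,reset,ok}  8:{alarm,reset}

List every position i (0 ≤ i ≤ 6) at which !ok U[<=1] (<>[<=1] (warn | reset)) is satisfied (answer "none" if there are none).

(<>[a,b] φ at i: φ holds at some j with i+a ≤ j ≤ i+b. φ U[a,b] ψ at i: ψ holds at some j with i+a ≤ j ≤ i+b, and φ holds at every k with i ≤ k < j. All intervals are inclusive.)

Evaluate at each i in [0,6]:
  i=0: ✓ (rhs at j=0)
  i=1: ✓ (rhs at j=1)
  i=2: ✓ (rhs at j=2)
  i=3: ✓ (rhs at j=3)
  i=4: ✓ (rhs at j=4)
  i=5: ✓ (rhs at j=5)
  i=6: ✓ (rhs at j=6)

0, 1, 2, 3, 4, 5, 6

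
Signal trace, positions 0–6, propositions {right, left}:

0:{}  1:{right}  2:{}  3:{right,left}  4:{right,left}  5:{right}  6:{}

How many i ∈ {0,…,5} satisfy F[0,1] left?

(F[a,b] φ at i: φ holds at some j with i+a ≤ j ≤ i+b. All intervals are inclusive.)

Evaluate at each i in [0,5]:
  i=0: ✗ (none in [0,1])
  i=1: ✗ (none in [1,2])
  i=2: ✓ (witness j=3)
  i=3: ✓ (witness j=3)
  i=4: ✓ (witness j=4)
  i=5: ✗ (none in [5,6])
Positions where it holds: {2, 3, 4} → 3.

3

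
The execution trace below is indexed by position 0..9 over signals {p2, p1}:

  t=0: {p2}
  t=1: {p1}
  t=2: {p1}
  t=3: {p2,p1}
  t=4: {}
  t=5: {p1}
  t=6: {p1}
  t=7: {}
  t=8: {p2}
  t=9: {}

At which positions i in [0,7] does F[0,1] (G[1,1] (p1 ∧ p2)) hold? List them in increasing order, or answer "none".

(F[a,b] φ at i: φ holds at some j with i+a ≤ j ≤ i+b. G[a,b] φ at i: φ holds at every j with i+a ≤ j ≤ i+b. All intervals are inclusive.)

Evaluate at each i in [0,7]:
  i=0: ✗ (none in [0,1])
  i=1: ✓ (witness j=2)
  i=2: ✓ (witness j=2)
  i=3: ✗ (none in [3,4])
  i=4: ✗ (none in [4,5])
  i=5: ✗ (none in [5,6])
  i=6: ✗ (none in [6,7])
  i=7: ✗ (none in [7,8])

1, 2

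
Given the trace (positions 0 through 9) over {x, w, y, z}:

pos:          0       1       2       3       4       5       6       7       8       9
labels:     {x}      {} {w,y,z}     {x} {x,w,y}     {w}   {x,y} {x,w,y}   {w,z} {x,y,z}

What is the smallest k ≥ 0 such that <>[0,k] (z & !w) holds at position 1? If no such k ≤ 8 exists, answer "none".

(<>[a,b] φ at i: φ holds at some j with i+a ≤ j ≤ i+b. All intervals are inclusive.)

Scan j = 1,2,… for (z & !w):
  j=1: fails
  j=2: fails
  j=3: fails
  j=4: fails
  j=5: fails
  j=6: fails
  j=7: fails
  j=8: fails
  j=9: holds
First hit at j=9, so smallest k = 9-1 = 8.

8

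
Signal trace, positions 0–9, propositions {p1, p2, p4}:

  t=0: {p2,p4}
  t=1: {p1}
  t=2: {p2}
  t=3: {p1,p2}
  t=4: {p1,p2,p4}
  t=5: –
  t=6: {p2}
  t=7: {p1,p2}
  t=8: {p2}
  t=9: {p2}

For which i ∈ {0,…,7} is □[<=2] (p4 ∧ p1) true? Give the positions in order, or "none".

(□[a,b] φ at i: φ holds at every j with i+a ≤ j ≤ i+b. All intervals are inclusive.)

Evaluate at each i in [0,7]:
  i=0: ✗ (fails at j=0)
  i=1: ✗ (fails at j=1)
  i=2: ✗ (fails at j=2)
  i=3: ✗ (fails at j=3)
  i=4: ✗ (fails at j=5)
  i=5: ✗ (fails at j=5)
  i=6: ✗ (fails at j=6)
  i=7: ✗ (fails at j=7)

none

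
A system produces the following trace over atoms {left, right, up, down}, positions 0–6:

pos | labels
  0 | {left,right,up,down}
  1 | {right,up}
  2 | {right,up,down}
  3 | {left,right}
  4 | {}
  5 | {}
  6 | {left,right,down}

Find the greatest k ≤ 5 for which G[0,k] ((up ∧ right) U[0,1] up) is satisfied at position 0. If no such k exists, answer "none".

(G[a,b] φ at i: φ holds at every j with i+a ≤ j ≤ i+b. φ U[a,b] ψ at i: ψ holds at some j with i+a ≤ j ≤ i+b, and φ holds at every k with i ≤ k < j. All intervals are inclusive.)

((up ∧ right) U[0,1] up) must hold from j=0 onward; find where it first fails.
  j=0: holds
  j=1: holds
  j=2: holds
  j=3: fails
Holds on [0,2], so largest k = 2.

2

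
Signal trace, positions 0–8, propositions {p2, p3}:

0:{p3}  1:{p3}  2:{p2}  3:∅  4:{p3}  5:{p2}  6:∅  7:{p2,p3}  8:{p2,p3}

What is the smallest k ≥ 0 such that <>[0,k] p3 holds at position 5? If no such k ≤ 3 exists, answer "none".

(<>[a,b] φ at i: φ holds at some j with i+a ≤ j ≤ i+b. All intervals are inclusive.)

2

Scan j = 5,6,… for p3:
  j=5: fails
  j=6: fails
  j=7: holds
First hit at j=7, so smallest k = 7-5 = 2.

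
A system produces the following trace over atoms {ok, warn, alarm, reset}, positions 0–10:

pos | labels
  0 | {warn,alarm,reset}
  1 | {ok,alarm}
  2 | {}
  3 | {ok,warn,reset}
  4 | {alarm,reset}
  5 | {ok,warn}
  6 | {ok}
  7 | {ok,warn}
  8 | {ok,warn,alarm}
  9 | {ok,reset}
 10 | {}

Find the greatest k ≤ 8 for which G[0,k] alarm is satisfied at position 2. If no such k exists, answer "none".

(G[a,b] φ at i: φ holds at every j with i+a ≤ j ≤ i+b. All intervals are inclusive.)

alarm must hold from j=2 onward; find where it first fails.
  j=2: fails → no k works.

none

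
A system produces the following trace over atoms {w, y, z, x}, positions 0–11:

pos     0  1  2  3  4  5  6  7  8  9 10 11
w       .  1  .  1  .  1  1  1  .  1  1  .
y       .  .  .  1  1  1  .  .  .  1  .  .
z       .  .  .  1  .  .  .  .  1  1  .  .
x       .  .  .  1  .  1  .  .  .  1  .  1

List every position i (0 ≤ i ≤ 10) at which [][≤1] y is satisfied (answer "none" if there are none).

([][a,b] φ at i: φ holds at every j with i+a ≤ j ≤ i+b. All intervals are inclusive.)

Evaluate at each i in [0,10]:
  i=0: ✗ (fails at j=0)
  i=1: ✗ (fails at j=1)
  i=2: ✗ (fails at j=2)
  i=3: ✓ (all of [3,4])
  i=4: ✓ (all of [4,5])
  i=5: ✗ (fails at j=6)
  i=6: ✗ (fails at j=6)
  i=7: ✗ (fails at j=7)
  i=8: ✗ (fails at j=8)
  i=9: ✗ (fails at j=10)
  i=10: ✗ (fails at j=10)

3, 4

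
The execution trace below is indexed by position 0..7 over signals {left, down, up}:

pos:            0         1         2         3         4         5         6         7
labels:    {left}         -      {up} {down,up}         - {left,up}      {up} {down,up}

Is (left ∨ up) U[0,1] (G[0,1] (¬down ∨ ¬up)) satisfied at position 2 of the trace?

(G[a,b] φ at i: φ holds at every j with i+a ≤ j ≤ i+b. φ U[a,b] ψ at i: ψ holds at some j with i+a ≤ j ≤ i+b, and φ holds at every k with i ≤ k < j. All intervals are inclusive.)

Need some j in [2,3] with G[0,1] (¬down ∨ ¬up), and (left ∨ up) at every k in [2,j-1].
  j=2: G[0,1] (¬down ∨ ¬up) — fails at 3.
  j=3: G[0,1] (¬down ∨ ¬up) — fails at 3.
No j in the window works → until fails.

False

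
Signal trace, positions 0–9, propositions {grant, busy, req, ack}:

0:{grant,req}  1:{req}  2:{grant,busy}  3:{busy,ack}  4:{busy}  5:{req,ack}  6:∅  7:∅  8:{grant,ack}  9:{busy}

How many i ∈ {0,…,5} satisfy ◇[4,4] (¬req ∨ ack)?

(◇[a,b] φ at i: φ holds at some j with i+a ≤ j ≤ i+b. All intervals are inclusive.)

Evaluate at each i in [0,5]:
  i=0: ✓ (witness j=4)
  i=1: ✓ (witness j=5)
  i=2: ✓ (witness j=6)
  i=3: ✓ (witness j=7)
  i=4: ✓ (witness j=8)
  i=5: ✓ (witness j=9)
Positions where it holds: {0, 1, 2, 3, 4, 5} → 6.

6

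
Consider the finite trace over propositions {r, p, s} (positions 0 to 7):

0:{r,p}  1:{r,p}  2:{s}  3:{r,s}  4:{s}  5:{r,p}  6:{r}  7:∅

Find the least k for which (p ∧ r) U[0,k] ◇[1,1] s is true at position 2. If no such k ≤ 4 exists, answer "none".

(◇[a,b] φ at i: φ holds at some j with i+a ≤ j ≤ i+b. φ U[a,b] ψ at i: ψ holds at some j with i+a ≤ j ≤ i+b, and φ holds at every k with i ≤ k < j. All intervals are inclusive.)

Need earliest j ≥ 2 with ◇[1,1] s, and (p ∧ r) at every k in [2,j-1].
  j=2: rhs holds (empty prefix). k = 0.

0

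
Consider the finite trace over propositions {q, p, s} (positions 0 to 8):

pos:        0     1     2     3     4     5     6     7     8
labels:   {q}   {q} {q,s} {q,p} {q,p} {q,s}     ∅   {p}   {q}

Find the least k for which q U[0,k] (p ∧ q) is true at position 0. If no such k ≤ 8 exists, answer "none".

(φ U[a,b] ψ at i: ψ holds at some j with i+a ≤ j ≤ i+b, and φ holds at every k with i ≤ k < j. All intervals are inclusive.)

Need earliest j ≥ 0 with (p ∧ q), and q at every k in [0,j-1].
  j=0: rhs fails.
  j=1: rhs fails.
  j=2: rhs fails.
  j=3: rhs holds; lhs holds on [0,2]. k = 3.

3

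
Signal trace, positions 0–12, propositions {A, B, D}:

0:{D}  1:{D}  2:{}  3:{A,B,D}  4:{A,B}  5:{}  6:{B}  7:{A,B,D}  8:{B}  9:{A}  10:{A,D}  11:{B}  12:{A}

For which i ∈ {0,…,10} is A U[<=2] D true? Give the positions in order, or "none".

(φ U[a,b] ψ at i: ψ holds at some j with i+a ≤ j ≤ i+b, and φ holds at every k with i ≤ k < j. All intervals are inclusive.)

Evaluate at each i in [0,10]:
  i=0: ✓ (rhs at j=0)
  i=1: ✓ (rhs at j=1)
  i=2: ✗ (lhs fails at k=2 before rhs at j=3)
  i=3: ✓ (rhs at j=3)
  i=4: ✗ (no rhs in [4,6])
  i=5: ✗ (lhs fails at k=5 before rhs at j=7)
  i=6: ✗ (lhs fails at k=6 before rhs at j=7)
  i=7: ✓ (rhs at j=7)
  i=8: ✗ (lhs fails at k=8 before rhs at j=10)
  i=9: ✓ (rhs at j=10; lhs holds on [9,9])
  i=10: ✓ (rhs at j=10)

0, 1, 3, 7, 9, 10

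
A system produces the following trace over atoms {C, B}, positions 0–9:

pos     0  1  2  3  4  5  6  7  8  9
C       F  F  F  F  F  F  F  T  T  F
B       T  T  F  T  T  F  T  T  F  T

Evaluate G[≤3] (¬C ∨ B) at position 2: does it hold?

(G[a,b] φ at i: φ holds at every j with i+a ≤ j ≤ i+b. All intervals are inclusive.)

Check (¬C ∨ B) at every j in [2,5]:
  j=2: true
  j=3: true
  j=4: true
  j=5: true
All positions satisfy it → formula holds.

True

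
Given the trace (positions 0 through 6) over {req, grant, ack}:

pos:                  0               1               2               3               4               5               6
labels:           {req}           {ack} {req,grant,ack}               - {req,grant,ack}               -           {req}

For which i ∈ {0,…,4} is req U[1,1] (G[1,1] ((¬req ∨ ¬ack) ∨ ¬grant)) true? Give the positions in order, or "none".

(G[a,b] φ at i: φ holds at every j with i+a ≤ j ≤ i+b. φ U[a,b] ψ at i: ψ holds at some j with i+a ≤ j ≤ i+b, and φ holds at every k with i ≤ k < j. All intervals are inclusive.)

Evaluate at each i in [0,4]:
  i=0: ✗ (no rhs in [1,1])
  i=1: ✗ (lhs fails at k=1 before rhs at j=2)
  i=2: ✗ (no rhs in [3,3])
  i=3: ✗ (lhs fails at k=3 before rhs at j=4)
  i=4: ✓ (rhs at j=5; lhs holds on [4,4])

4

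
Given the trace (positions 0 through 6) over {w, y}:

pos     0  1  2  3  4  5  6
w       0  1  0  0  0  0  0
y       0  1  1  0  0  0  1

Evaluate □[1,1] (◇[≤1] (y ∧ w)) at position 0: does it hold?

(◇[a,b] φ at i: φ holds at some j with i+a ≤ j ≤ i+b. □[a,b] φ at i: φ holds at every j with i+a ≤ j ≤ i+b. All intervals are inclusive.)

Holds

Check ◇[≤1] (y ∧ w) at every j in [1,1]:
  j=1: holds (witness at 1)
All positions satisfy it → formula holds.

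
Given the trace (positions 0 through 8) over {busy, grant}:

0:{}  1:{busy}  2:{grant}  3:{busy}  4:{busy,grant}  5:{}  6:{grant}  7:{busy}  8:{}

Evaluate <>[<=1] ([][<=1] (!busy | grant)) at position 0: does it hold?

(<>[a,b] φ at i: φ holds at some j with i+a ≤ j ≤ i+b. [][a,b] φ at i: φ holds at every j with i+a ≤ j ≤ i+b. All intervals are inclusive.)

Check [][<=1] (!busy | grant) at each j in [0,1]:
  j=0: fails at 1
  j=1: fails at 1
No position in the window satisfies it → formula fails.

False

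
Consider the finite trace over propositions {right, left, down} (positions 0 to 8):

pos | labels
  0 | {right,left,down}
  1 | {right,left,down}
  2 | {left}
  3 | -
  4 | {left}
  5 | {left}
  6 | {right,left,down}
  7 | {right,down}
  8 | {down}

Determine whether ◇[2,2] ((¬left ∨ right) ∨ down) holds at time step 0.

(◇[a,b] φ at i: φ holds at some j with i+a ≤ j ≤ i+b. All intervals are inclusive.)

Does not hold

Check ((¬left ∨ right) ∨ down) at each j in [2,2]:
  j=2: false
No position in the window satisfies it → formula fails.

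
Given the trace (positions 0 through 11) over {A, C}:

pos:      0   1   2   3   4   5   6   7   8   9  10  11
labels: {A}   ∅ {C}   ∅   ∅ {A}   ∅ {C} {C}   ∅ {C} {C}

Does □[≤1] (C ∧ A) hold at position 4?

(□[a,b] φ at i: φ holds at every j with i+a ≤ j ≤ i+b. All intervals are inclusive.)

Check (C ∧ A) at every j in [4,5]:
  j=4: false
  j=5: false
Fails at j=4 → formula fails.

Does not hold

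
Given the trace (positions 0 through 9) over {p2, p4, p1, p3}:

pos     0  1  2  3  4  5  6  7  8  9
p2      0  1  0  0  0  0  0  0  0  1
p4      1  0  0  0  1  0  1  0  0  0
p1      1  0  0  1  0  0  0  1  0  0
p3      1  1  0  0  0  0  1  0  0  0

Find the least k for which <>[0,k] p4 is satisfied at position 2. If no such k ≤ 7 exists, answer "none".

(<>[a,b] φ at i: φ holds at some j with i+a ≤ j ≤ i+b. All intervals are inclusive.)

Scan j = 2,3,… for p4:
  j=2: fails
  j=3: fails
  j=4: holds
First hit at j=4, so smallest k = 4-2 = 2.

2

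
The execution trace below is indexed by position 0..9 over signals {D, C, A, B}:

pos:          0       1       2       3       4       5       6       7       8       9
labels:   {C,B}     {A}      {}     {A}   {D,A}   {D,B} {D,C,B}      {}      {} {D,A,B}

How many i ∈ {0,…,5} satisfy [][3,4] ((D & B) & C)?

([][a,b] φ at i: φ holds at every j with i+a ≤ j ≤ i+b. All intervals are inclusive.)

0

Evaluate at each i in [0,5]:
  i=0: ✗ (fails at j=3)
  i=1: ✗ (fails at j=4)
  i=2: ✗ (fails at j=5)
  i=3: ✗ (fails at j=7)
  i=4: ✗ (fails at j=7)
  i=5: ✗ (fails at j=8)
Positions where it holds: {} → 0.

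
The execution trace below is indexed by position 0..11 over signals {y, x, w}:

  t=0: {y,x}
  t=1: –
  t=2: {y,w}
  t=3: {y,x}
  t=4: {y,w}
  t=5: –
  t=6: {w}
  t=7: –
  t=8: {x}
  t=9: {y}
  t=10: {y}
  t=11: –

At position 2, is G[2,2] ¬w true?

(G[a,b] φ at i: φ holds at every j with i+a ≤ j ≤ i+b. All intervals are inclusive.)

Check ¬w at every j in [4,4]:
  j=4: false
Fails at j=4 → formula fails.

No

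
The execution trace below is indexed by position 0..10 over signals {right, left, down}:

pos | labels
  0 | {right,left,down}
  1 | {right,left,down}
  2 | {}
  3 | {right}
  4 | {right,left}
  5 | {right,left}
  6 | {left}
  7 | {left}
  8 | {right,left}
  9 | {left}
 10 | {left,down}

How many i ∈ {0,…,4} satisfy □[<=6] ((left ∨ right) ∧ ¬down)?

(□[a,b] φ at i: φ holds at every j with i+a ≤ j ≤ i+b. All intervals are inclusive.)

1

Evaluate at each i in [0,4]:
  i=0: ✗ (fails at j=0)
  i=1: ✗ (fails at j=1)
  i=2: ✗ (fails at j=2)
  i=3: ✓ (all of [3,9])
  i=4: ✗ (fails at j=10)
Positions where it holds: {3} → 1.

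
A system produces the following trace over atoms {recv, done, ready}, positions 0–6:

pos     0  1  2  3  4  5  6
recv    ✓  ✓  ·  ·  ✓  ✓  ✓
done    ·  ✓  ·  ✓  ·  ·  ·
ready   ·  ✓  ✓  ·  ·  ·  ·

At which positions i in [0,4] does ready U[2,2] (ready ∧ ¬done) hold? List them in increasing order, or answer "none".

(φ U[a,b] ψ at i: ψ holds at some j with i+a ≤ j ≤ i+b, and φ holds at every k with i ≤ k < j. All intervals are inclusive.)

Evaluate at each i in [0,4]:
  i=0: ✗ (lhs fails at k=0 before rhs at j=2)
  i=1: ✗ (no rhs in [3,3])
  i=2: ✗ (no rhs in [4,4])
  i=3: ✗ (no rhs in [5,5])
  i=4: ✗ (no rhs in [6,6])

none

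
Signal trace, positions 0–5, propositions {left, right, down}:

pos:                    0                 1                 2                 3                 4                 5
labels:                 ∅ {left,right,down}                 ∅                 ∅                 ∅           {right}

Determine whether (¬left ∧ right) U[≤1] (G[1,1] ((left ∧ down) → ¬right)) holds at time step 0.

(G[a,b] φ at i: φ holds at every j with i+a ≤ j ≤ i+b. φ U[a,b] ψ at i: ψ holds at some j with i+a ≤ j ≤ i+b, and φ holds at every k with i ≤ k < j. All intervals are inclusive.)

Does not hold

Need some j in [0,1] with G[1,1] ((left ∧ down) → ¬right), and (¬left ∧ right) at every k in [0,j-1].
  j=0: G[1,1] ((left ∧ down) → ¬right) — fails at 1.
  j=1: G[1,1] ((left ∧ down) → ¬right) holds, but (¬left ∧ right) fails at k=0 → not this j.
No j in the window works → until fails.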